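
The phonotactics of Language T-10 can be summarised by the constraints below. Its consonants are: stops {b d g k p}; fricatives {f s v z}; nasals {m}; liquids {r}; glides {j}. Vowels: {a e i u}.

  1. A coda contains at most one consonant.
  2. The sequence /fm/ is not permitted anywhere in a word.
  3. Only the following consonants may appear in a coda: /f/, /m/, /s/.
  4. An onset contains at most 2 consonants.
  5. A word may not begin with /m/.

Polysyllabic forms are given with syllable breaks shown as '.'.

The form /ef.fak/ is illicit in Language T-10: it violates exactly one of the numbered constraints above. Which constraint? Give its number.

3

/ef.fak/: syllable 2 coda contains /k/, which is not a licensed coda consonant.
This is a violation of constraint 3: "Only the following consonants may appear in a coda: /f/, /m/, /s/."
The remaining constraints (1, 2, 4, 5) are satisfied.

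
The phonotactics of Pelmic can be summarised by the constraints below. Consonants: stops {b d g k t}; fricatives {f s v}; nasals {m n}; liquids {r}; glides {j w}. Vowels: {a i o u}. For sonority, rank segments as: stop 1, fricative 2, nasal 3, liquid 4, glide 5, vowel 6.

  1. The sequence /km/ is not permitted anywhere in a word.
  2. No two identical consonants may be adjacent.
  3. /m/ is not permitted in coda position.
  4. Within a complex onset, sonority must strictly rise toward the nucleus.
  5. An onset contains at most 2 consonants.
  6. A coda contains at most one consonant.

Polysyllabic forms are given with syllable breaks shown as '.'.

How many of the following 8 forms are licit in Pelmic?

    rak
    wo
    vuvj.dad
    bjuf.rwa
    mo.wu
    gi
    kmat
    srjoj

rak — σ1 onset /r/, coda /k/ ok → licit
wo — σ1 onset /w/, coda /∅/ ok → licit
vuvj.dad — violates constraint 6: syllable 1 coda /vj/ has 2 consonants (> 1) → illicit
bjuf.rwa — σ1 onset /bj/ (1→5 rises), coda /f/ ok; σ2 onset /rw/ (4→5 rises), coda /∅/ ok → licit
mo.wu — σ1 onset /m/, coda /∅/ ok; σ2 onset /w/, coda /∅/ ok → licit
gi — σ1 onset /g/, coda /∅/ ok → licit
kmat — violates constraint 1: contains banned sequence /km/ → illicit
srjoj — violates constraint 5: syllable 1 onset /srj/ has 3 consonants (> 2) → illicit
Licit: rak, wo, bjuf.rwa, mo.wu, gi → 5.

5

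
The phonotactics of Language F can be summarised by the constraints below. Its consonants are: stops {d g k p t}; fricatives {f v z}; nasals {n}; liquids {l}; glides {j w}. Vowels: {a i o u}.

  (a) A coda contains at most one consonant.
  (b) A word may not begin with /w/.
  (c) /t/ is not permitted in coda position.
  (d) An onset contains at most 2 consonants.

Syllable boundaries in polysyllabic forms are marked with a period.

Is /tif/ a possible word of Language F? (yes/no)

/tif/ — σ1 onset /t/, coda /f/ ok → permitted

yes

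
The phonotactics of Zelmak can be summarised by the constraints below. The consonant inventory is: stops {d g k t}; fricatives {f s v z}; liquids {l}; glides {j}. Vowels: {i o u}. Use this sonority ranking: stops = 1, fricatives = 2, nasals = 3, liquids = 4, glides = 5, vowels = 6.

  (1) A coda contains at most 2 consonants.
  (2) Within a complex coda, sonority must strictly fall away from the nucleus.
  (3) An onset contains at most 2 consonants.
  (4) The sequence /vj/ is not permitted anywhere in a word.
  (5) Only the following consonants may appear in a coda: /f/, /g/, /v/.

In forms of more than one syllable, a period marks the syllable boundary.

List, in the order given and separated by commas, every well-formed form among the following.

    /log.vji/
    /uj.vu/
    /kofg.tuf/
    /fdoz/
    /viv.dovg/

/log.vji/ — violates constraint 4: contains banned sequence /vj/ → ill-formed
/uj.vu/ — violates constraint 5: syllable 1 coda contains /j/, which is not a licensed coda consonant → ill-formed
/kofg.tuf/ — σ1 onset /k/, coda /fg/ (2→1 falls) ok; σ2 onset /t/, coda /f/ ok → well-formed
/fdoz/ — violates constraint 5: syllable 1 coda contains /z/, which is not a licensed coda consonant → ill-formed
/viv.dovg/ — σ1 onset /v/, coda /v/ ok; σ2 onset /d/, coda /vg/ (2→1 falls) ok → well-formed

/kofg.tuf/, /viv.dovg/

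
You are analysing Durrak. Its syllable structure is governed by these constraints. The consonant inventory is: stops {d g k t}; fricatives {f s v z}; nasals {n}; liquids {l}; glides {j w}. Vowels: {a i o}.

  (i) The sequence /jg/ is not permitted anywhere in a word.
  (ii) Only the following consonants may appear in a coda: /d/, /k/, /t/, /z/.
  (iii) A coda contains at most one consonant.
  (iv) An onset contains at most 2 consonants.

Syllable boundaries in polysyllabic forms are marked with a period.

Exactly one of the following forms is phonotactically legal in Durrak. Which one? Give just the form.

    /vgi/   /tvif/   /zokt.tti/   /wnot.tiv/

/vgi/ — σ1 onset /vg/ (2C), coda /∅/ ok → phonotactically legal
/tvif/ — violates constraint (ii): syllable 1 coda contains /f/, which is not a licensed coda consonant → phonotactically illegal
/zokt.tti/ — violates constraint (iii): syllable 1 coda /kt/ has 2 consonants (> 1) → phonotactically illegal
/wnot.tiv/ — violates constraint (ii): syllable 2 coda contains /v/, which is not a licensed coda consonant → phonotactically illegal

/vgi/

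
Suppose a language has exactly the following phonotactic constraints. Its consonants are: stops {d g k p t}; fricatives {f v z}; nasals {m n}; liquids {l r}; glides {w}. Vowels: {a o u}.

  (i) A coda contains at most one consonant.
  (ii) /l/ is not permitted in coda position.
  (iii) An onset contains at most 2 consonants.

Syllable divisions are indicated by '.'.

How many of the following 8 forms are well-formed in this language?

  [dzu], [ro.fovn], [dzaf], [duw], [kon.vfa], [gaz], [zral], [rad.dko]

6

[dzu] — σ1 onset /dz/ (2C), coda /∅/ ok → well-formed
[ro.fovn] — violates constraint (i): syllable 2 coda /vn/ has 2 consonants (> 1) → ill-formed
[dzaf] — σ1 onset /dz/ (2C), coda /f/ ok → well-formed
[duw] — σ1 onset /d/, coda /w/ ok → well-formed
[kon.vfa] — σ1 onset /k/, coda /n/ ok; σ2 onset /vf/ (2C), coda /∅/ ok → well-formed
[gaz] — σ1 onset /g/, coda /z/ ok → well-formed
[zral] — violates constraint (ii): syllable 1 coda contains /l/ → ill-formed
[rad.dko] — σ1 onset /r/, coda /d/ ok; σ2 onset /dk/ (2C), coda /∅/ ok → well-formed
Well-formed: [dzu], [dzaf], [duw], [kon.vfa], [gaz], [rad.dko] → 6.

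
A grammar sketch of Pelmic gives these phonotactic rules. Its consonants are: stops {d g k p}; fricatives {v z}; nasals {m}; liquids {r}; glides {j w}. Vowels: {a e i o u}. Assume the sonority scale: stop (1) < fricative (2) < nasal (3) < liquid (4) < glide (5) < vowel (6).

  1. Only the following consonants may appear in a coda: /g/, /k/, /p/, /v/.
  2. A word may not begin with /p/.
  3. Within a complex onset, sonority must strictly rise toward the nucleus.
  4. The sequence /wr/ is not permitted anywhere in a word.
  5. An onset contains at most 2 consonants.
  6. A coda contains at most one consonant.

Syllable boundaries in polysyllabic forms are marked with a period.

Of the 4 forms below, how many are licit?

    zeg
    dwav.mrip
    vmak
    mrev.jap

zeg — σ1 onset /z/, coda /g/ ok → licit
dwav.mrip — σ1 onset /dw/ (1→5 rises), coda /v/ ok; σ2 onset /mr/ (3→4 rises), coda /p/ ok → licit
vmak — σ1 onset /vm/ (2→3 rises), coda /k/ ok → licit
mrev.jap — σ1 onset /mr/ (3→4 rises), coda /v/ ok; σ2 onset /j/, coda /p/ ok → licit
Licit: zeg, dwav.mrip, vmak, mrev.jap → 4.

4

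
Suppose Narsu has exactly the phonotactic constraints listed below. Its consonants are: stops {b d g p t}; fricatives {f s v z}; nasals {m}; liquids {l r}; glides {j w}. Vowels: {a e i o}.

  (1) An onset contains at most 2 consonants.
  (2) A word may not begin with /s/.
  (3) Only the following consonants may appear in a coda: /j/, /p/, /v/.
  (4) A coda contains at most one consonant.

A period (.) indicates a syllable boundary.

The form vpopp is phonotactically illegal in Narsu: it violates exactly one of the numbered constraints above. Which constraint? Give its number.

4

vpopp: syllable 1 coda /pp/ has 2 consonants (> 1).
This is a violation of constraint 4: "A coda contains at most one consonant."
The remaining constraints (1, 2, 3) are satisfied.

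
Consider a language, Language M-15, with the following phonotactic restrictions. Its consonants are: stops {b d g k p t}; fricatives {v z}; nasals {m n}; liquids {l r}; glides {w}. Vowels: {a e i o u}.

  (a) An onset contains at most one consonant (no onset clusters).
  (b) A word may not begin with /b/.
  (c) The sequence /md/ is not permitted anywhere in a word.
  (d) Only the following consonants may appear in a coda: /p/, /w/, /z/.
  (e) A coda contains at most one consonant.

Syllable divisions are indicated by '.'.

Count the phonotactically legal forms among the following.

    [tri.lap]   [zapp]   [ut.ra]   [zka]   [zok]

[tri.lap] — violates constraint (a): syllable 1 onset /tr/ has 2 consonants (> 1) → phonotactically illegal
[zapp] — violates constraint (e): syllable 1 coda /pp/ has 2 consonants (> 1) → phonotactically illegal
[ut.ra] — violates constraint (d): syllable 1 coda contains /t/, which is not a licensed coda consonant → phonotactically illegal
[zka] — violates constraint (a): syllable 1 onset /zk/ has 2 consonants (> 1) → phonotactically illegal
[zok] — violates constraint (d): syllable 1 coda contains /k/, which is not a licensed coda consonant → phonotactically illegal
No form is phonotactically legal → 0.

0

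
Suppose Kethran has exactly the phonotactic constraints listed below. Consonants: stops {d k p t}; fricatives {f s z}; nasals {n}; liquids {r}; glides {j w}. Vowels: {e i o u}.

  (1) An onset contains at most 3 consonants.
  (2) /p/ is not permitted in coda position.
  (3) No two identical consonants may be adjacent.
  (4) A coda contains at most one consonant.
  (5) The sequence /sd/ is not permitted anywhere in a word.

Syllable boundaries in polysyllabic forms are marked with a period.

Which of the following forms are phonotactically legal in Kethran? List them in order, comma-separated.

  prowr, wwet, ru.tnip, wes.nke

prowr — violates constraint 4: syllable 1 coda /wr/ has 2 consonants (> 1) → phonotactically illegal
wwet — violates constraint 3: adjacent identical consonants /ww/ → phonotactically illegal
ru.tnip — violates constraint 2: syllable 2 coda contains /p/ → phonotactically illegal
wes.nke — σ1 onset /w/, coda /s/ ok; σ2 onset /nk/ (2C), coda /∅/ ok → phonotactically legal

wes.nke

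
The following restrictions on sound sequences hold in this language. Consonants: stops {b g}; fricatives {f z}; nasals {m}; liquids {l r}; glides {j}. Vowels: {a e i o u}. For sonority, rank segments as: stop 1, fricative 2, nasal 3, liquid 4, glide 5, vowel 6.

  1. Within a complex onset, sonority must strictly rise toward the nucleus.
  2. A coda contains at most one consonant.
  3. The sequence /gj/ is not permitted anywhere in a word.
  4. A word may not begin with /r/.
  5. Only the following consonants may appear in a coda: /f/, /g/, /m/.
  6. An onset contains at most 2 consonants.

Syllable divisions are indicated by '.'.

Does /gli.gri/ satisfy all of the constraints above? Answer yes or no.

/gli.gri/ — σ1 onset /gl/ (1→4 rises), coda /∅/ ok; σ2 onset /gr/ (1→4 rises), coda /∅/ ok → well-formed

yes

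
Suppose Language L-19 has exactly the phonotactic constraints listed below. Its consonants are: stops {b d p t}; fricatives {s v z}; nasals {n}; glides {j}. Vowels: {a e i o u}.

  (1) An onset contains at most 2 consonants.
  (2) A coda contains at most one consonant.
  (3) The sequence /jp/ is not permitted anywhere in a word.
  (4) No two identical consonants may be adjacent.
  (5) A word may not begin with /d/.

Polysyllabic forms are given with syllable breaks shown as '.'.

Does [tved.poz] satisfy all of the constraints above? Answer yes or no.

yes

[tved.poz] — σ1 onset /tv/ (2C), coda /d/ ok; σ2 onset /p/, coda /z/ ok → phonotactically legal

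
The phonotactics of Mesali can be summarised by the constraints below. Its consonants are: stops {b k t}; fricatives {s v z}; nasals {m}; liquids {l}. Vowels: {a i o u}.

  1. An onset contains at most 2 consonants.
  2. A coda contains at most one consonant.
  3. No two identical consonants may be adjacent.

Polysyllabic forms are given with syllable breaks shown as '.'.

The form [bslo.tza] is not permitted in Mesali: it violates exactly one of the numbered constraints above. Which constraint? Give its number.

1

[bslo.tza]: syllable 1 onset /bsl/ has 3 consonants (> 2).
This is a violation of constraint 1: "An onset contains at most 2 consonants."
The remaining constraints (2, 3) are satisfied.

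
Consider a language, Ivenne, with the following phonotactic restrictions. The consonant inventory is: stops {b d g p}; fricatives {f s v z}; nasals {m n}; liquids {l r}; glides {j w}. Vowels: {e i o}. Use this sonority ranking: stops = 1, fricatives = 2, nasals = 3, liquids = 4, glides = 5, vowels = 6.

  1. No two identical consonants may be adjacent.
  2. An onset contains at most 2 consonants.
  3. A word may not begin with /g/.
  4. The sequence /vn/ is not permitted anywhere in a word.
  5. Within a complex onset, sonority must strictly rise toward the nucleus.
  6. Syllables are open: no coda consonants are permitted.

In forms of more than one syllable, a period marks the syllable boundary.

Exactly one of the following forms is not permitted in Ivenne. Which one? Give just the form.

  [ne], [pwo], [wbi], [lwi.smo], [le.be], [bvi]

[ne] — σ1 onset /n/, coda /∅/ ok → permitted
[pwo] — σ1 onset /pw/ (1→5 rises), coda /∅/ ok → permitted
[wbi] — violates constraint 5: syllable 1 onset /wb/: /w/ (glide, 5) → /b/ (stop, 1) does not rise → not permitted
[lwi.smo] — σ1 onset /lw/ (4→5 rises), coda /∅/ ok; σ2 onset /sm/ (2→3 rises), coda /∅/ ok → permitted
[le.be] — σ1 onset /l/, coda /∅/ ok; σ2 onset /b/, coda /∅/ ok → permitted
[bvi] — σ1 onset /bv/ (1→2 rises), coda /∅/ ok → permitted

[wbi]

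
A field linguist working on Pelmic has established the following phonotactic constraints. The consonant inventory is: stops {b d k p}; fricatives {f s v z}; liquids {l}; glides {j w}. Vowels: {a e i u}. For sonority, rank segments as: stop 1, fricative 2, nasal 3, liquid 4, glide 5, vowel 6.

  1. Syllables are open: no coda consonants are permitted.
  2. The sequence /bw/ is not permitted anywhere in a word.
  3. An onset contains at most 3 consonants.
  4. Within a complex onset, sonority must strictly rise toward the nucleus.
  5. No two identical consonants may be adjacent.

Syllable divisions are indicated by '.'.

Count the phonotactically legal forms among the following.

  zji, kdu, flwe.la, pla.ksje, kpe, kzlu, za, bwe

zji — σ1 onset /zj/ (2→5 rises), coda /∅/ ok → phonotactically legal
kdu — violates constraint 4: syllable 1 onset /kd/: /k/ (stop, 1) → /d/ (stop, 1) does not rise → phonotactically illegal
flwe.la — σ1 onset /flw/ (2→4→5 rises), coda /∅/ ok; σ2 onset /l/, coda /∅/ ok → phonotactically legal
pla.ksje — σ1 onset /pl/ (1→4 rises), coda /∅/ ok; σ2 onset /ksj/ (1→2→5 rises), coda /∅/ ok → phonotactically legal
kpe — violates constraint 4: syllable 1 onset /kp/: /k/ (stop, 1) → /p/ (stop, 1) does not rise → phonotactically illegal
kzlu — σ1 onset /kzl/ (1→2→4 rises), coda /∅/ ok → phonotactically legal
za — σ1 onset /z/, coda /∅/ ok → phonotactically legal
bwe — violates constraint 2: contains banned sequence /bw/ → phonotactically illegal
Phonotactically legal: zji, flwe.la, pla.ksje, kzlu, za → 5.

5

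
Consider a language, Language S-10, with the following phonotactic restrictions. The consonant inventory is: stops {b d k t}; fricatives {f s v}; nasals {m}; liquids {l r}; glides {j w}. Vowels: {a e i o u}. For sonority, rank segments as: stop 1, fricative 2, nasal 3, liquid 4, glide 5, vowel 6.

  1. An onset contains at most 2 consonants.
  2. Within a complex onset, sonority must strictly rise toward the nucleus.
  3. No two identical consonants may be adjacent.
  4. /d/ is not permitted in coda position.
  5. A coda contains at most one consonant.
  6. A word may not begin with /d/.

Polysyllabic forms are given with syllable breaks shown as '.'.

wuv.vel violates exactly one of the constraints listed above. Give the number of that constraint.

3

wuv.vel: adjacent identical consonants /vv/.
This is a violation of constraint 3: "No two identical consonants may be adjacent."
The remaining constraints (1, 2, 4, 5, 6) are satisfied.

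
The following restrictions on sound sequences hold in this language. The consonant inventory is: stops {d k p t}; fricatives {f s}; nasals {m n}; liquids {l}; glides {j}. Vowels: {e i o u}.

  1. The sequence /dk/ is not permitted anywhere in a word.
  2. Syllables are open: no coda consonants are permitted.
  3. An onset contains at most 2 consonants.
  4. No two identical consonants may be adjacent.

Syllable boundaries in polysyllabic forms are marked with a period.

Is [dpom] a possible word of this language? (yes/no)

no

[dpom] — violates constraint 2: syllable 1 coda /m/ has 1 consonant (> 0) → phonotactically illegal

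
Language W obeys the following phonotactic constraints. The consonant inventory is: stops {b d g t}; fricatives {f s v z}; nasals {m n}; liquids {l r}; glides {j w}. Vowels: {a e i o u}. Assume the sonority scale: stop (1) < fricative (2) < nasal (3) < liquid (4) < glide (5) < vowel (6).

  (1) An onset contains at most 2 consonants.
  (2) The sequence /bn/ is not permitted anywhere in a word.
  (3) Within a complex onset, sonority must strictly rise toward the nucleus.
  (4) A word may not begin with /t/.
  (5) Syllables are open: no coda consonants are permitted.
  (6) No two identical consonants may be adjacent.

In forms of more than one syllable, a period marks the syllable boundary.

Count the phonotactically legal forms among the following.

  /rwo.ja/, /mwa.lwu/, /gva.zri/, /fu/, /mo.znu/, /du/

6

/rwo.ja/ — σ1 onset /rw/ (4→5 rises), coda /∅/ ok; σ2 onset /j/, coda /∅/ ok → phonotactically legal
/mwa.lwu/ — σ1 onset /mw/ (3→5 rises), coda /∅/ ok; σ2 onset /lw/ (4→5 rises), coda /∅/ ok → phonotactically legal
/gva.zri/ — σ1 onset /gv/ (1→2 rises), coda /∅/ ok; σ2 onset /zr/ (2→4 rises), coda /∅/ ok → phonotactically legal
/fu/ — σ1 onset /f/, coda /∅/ ok → phonotactically legal
/mo.znu/ — σ1 onset /m/, coda /∅/ ok; σ2 onset /zn/ (2→3 rises), coda /∅/ ok → phonotactically legal
/du/ — σ1 onset /d/, coda /∅/ ok → phonotactically legal
Phonotactically legal: /rwo.ja/, /mwa.lwu/, /gva.zri/, /fu/, /mo.znu/, /du/ → 6.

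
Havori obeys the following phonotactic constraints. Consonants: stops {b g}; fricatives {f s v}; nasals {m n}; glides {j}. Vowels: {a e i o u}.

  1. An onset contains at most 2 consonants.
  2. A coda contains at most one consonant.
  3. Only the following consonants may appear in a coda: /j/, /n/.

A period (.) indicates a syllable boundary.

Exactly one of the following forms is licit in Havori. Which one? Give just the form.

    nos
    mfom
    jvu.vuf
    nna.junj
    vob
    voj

voj

nos — violates constraint 3: syllable 1 coda contains /s/, which is not a licensed coda consonant → illicit
mfom — violates constraint 3: syllable 1 coda contains /m/, which is not a licensed coda consonant → illicit
jvu.vuf — violates constraint 3: syllable 2 coda contains /f/, which is not a licensed coda consonant → illicit
nna.junj — violates constraint 2: syllable 2 coda /nj/ has 2 consonants (> 1) → illicit
vob — violates constraint 3: syllable 1 coda contains /b/, which is not a licensed coda consonant → illicit
voj — σ1 onset /v/, coda /j/ ok → licit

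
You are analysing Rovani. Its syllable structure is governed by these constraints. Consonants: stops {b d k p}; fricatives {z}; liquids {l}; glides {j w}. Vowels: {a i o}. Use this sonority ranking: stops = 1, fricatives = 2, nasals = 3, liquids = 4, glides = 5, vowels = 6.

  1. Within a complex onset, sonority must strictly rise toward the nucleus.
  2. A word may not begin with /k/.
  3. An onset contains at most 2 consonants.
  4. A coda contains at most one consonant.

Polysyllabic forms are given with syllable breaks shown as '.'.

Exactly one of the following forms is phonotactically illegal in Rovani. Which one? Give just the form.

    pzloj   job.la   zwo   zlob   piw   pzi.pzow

pzloj

pzloj — violates constraint 3: syllable 1 onset /pzl/ has 3 consonants (> 2) → phonotactically illegal
job.la — σ1 onset /j/, coda /b/ ok; σ2 onset /l/, coda /∅/ ok → phonotactically legal
zwo — σ1 onset /zw/ (2→5 rises), coda /∅/ ok → phonotactically legal
zlob — σ1 onset /zl/ (2→4 rises), coda /b/ ok → phonotactically legal
piw — σ1 onset /p/, coda /w/ ok → phonotactically legal
pzi.pzow — σ1 onset /pz/ (1→2 rises), coda /∅/ ok; σ2 onset /pz/ (1→2 rises), coda /w/ ok → phonotactically legal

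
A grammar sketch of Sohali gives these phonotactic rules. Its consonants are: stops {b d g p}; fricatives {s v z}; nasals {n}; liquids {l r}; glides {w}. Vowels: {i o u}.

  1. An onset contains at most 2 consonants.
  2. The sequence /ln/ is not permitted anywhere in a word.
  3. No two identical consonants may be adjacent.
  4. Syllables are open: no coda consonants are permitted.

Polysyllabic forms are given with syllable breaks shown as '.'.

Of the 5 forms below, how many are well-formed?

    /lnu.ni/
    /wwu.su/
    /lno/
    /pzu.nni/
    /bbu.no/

0

/lnu.ni/ — violates constraint 2: contains banned sequence /ln/ → ill-formed
/wwu.su/ — violates constraint 3: adjacent identical consonants /ww/ → ill-formed
/lno/ — violates constraint 2: contains banned sequence /ln/ → ill-formed
/pzu.nni/ — violates constraint 3: adjacent identical consonants /nn/ → ill-formed
/bbu.no/ — violates constraint 3: adjacent identical consonants /bb/ → ill-formed
No form is well-formed → 0.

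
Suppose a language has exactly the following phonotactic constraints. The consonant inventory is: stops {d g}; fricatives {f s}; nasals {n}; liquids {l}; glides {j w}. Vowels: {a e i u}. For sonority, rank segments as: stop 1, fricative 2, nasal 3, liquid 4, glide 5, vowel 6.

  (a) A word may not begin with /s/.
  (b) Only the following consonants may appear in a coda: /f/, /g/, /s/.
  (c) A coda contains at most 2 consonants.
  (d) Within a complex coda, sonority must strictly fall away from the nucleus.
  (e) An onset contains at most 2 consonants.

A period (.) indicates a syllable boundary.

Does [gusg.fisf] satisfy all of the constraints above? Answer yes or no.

[gusg.fisf] — violates constraint (d): syllable 2 coda /sf/: /s/ (fricative, 2) → /f/ (fricative, 2) does not fall → illicit

no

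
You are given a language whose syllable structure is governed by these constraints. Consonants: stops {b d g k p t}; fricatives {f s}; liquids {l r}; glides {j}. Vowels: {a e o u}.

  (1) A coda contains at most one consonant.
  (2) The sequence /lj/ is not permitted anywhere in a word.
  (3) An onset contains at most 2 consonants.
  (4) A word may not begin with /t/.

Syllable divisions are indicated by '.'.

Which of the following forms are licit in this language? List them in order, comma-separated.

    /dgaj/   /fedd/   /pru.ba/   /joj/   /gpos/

/dgaj/, /pru.ba/, /joj/, /gpos/

/dgaj/ — σ1 onset /dg/ (2C), coda /j/ ok → licit
/fedd/ — violates constraint 1: syllable 1 coda /dd/ has 2 consonants (> 1) → illicit
/pru.ba/ — σ1 onset /pr/ (2C), coda /∅/ ok; σ2 onset /b/, coda /∅/ ok → licit
/joj/ — σ1 onset /j/, coda /j/ ok → licit
/gpos/ — σ1 onset /gp/ (2C), coda /s/ ok → licit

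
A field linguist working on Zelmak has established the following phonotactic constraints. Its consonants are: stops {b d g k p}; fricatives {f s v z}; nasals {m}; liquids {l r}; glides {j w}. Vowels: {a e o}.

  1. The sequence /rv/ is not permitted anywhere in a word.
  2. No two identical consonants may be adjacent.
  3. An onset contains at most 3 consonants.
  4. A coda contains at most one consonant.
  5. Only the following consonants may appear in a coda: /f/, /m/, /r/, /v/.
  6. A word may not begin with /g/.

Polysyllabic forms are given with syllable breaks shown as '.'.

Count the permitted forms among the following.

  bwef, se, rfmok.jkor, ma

bwef — σ1 onset /bw/ (2C), coda /f/ ok → permitted
se — σ1 onset /s/, coda /∅/ ok → permitted
rfmok.jkor — violates constraint 5: syllable 1 coda contains /k/, which is not a licensed coda consonant → not permitted
ma — σ1 onset /m/, coda /∅/ ok → permitted
Permitted: bwef, se, ma → 3.

3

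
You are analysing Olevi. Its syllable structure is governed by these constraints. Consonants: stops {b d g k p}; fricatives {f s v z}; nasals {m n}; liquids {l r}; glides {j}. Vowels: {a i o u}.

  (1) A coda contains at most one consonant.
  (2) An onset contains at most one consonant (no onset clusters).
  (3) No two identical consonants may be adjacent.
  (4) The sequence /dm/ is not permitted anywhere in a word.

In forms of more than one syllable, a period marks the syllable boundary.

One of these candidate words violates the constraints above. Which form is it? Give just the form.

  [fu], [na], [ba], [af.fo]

[fu] — σ1 onset /f/, coda /∅/ ok → permitted
[na] — σ1 onset /n/, coda /∅/ ok → permitted
[ba] — σ1 onset /b/, coda /∅/ ok → permitted
[af.fo] — violates constraint 3: adjacent identical consonants /ff/ → not permitted

[af.fo]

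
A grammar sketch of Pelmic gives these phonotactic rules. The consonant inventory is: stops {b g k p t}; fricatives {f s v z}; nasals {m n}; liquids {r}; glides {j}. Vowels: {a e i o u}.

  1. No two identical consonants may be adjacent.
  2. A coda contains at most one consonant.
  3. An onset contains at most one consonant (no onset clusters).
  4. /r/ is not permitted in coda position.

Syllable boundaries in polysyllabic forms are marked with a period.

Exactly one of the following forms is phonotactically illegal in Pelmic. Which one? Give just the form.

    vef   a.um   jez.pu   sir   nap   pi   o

vef — σ1 onset /v/, coda /f/ ok → phonotactically legal
a.um — σ1 onset /∅/, coda /∅/ ok; σ2 onset /∅/, coda /m/ ok → phonotactically legal
jez.pu — σ1 onset /j/, coda /z/ ok; σ2 onset /p/, coda /∅/ ok → phonotactically legal
sir — violates constraint 4: syllable 1 coda contains /r/ → phonotactically illegal
nap — σ1 onset /n/, coda /p/ ok → phonotactically legal
pi — σ1 onset /p/, coda /∅/ ok → phonotactically legal
o — σ1 onset /∅/, coda /∅/ ok → phonotactically legal

sir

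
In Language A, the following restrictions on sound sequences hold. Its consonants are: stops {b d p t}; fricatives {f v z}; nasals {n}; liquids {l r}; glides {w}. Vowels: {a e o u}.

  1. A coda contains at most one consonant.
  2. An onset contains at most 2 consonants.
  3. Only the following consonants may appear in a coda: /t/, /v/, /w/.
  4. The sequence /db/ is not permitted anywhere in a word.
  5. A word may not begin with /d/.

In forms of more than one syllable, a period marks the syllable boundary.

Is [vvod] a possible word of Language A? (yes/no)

no

[vvod] — violates constraint 3: syllable 1 coda contains /d/, which is not a licensed coda consonant → illicit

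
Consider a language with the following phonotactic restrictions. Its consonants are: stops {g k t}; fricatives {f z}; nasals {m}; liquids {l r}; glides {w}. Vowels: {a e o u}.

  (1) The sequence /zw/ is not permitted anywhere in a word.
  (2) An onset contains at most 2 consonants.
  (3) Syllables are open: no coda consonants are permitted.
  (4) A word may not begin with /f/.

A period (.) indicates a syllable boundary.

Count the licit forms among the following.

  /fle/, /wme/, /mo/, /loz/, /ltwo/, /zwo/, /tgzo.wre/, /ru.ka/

/fle/ — violates constraint 4: word begins with /f/ → illicit
/wme/ — σ1 onset /wm/ (2C), coda /∅/ ok → licit
/mo/ — σ1 onset /m/, coda /∅/ ok → licit
/loz/ — violates constraint 3: syllable 1 coda /z/ has 1 consonant (> 0) → illicit
/ltwo/ — violates constraint 2: syllable 1 onset /ltw/ has 3 consonants (> 2) → illicit
/zwo/ — violates constraint 1: contains banned sequence /zw/ → illicit
/tgzo.wre/ — violates constraint 2: syllable 1 onset /tgz/ has 3 consonants (> 2) → illicit
/ru.ka/ — σ1 onset /r/, coda /∅/ ok; σ2 onset /k/, coda /∅/ ok → licit
Licit: /wme/, /mo/, /ru.ka/ → 3.

3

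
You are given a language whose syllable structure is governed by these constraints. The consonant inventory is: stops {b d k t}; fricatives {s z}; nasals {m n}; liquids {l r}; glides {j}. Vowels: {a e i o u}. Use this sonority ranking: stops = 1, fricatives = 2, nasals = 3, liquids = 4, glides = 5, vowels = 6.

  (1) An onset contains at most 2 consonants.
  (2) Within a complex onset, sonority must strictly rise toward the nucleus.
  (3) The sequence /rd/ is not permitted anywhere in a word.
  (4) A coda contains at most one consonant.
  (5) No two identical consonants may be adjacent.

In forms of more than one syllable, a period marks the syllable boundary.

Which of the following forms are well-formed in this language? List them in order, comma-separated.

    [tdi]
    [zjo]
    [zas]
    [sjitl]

[tdi] — violates constraint 2: syllable 1 onset /td/: /t/ (stop, 1) → /d/ (stop, 1) does not rise → ill-formed
[zjo] — σ1 onset /zj/ (2→5 rises), coda /∅/ ok → well-formed
[zas] — σ1 onset /z/, coda /s/ ok → well-formed
[sjitl] — violates constraint 4: syllable 1 coda /tl/ has 2 consonants (> 1) → ill-formed

[zjo], [zas]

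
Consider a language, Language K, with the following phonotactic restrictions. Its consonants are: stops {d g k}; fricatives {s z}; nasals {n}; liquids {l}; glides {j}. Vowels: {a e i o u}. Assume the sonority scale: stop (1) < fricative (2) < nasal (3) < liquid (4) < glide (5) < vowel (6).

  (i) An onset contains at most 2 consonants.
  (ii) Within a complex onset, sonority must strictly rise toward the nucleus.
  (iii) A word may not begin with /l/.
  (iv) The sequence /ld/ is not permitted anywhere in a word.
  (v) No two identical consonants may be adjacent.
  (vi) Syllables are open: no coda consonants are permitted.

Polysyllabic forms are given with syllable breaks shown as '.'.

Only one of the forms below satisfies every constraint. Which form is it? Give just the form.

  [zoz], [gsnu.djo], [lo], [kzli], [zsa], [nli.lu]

[zoz] — violates constraint (vi): syllable 1 coda /z/ has 1 consonant (> 0) → illicit
[gsnu.djo] — violates constraint (i): syllable 1 onset /gsn/ has 3 consonants (> 2) → illicit
[lo] — violates constraint (iii): word begins with /l/ → illicit
[kzli] — violates constraint (i): syllable 1 onset /kzl/ has 3 consonants (> 2) → illicit
[zsa] — violates constraint (ii): syllable 1 onset /zs/: /z/ (fricative, 2) → /s/ (fricative, 2) does not rise → illicit
[nli.lu] — σ1 onset /nl/ (3→4 rises), coda /∅/ ok; σ2 onset /l/, coda /∅/ ok → licit

[nli.lu]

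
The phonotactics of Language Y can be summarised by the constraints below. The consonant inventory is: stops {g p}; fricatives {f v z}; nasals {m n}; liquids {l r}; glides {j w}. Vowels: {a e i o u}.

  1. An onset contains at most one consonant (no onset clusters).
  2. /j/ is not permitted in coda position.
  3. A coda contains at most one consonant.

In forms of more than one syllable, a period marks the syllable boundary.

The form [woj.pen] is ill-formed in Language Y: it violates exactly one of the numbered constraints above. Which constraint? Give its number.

2

[woj.pen]: syllable 1 coda contains /j/.
This is a violation of constraint 2: "/j/ is not permitted in coda position."
The remaining constraints (1, 3) are satisfied.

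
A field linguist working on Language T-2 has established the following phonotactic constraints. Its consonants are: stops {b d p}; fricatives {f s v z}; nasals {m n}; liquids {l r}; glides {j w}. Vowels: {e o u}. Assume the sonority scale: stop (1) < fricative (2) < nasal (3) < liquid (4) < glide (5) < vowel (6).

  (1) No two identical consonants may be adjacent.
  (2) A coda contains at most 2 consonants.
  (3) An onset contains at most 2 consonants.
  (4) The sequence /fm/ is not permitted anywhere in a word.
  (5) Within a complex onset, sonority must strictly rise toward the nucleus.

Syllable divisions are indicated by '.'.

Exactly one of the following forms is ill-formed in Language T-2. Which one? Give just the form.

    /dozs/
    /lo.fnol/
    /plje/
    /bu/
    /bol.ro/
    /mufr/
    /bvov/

/plje/

/dozs/ — σ1 onset /d/, coda /zs/ (2C) ok → well-formed
/lo.fnol/ — σ1 onset /l/, coda /∅/ ok; σ2 onset /fn/ (2→3 rises), coda /l/ ok → well-formed
/plje/ — violates constraint 3: syllable 1 onset /plj/ has 3 consonants (> 2) → ill-formed
/bu/ — σ1 onset /b/, coda /∅/ ok → well-formed
/bol.ro/ — σ1 onset /b/, coda /l/ ok; σ2 onset /r/, coda /∅/ ok → well-formed
/mufr/ — σ1 onset /m/, coda /fr/ (2C) ok → well-formed
/bvov/ — σ1 onset /bv/ (1→2 rises), coda /v/ ok → well-formed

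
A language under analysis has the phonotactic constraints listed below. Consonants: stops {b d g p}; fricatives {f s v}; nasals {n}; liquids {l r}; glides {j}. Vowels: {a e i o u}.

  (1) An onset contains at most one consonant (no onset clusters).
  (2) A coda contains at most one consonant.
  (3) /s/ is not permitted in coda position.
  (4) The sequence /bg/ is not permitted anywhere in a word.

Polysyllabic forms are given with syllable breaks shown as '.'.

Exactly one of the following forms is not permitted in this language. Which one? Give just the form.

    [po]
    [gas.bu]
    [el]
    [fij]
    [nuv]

[po] — σ1 onset /p/, coda /∅/ ok → permitted
[gas.bu] — violates constraint 3: syllable 1 coda contains /s/ → not permitted
[el] — σ1 onset /∅/, coda /l/ ok → permitted
[fij] — σ1 onset /f/, coda /j/ ok → permitted
[nuv] — σ1 onset /n/, coda /v/ ok → permitted

[gas.bu]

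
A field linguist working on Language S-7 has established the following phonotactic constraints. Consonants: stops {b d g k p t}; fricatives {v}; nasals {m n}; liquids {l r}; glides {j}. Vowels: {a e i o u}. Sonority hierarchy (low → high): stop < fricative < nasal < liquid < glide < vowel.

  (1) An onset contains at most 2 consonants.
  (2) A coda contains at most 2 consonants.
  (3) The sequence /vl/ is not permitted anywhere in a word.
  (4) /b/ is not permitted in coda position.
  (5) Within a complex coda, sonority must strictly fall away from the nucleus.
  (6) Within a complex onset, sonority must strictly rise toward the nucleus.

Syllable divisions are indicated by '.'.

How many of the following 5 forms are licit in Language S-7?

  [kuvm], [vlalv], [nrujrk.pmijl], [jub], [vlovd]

0

[kuvm] — violates constraint 5: syllable 1 coda /vm/: /v/ (fricative, 2) → /m/ (nasal, 3) does not fall → illicit
[vlalv] — violates constraint 3: contains banned sequence /vl/ → illicit
[nrujrk.pmijl] — violates constraint 2: syllable 1 coda /jrk/ has 3 consonants (> 2) → illicit
[jub] — violates constraint 4: syllable 1 coda contains /b/ → illicit
[vlovd] — violates constraint 3: contains banned sequence /vl/ → illicit
No form is licit → 0.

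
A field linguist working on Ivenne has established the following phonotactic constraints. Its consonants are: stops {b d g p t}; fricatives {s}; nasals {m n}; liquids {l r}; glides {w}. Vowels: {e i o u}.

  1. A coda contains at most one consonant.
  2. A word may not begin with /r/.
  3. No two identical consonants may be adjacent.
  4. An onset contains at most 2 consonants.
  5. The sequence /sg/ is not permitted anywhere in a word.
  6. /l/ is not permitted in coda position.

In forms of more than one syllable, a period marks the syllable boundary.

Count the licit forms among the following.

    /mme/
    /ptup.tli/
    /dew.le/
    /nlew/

/mme/ — violates constraint 3: adjacent identical consonants /mm/ → illicit
/ptup.tli/ — σ1 onset /pt/ (2C), coda /p/ ok; σ2 onset /tl/ (2C), coda /∅/ ok → licit
/dew.le/ — σ1 onset /d/, coda /w/ ok; σ2 onset /l/, coda /∅/ ok → licit
/nlew/ — σ1 onset /nl/ (2C), coda /w/ ok → licit
Licit: /ptup.tli/, /dew.le/, /nlew/ → 3.

3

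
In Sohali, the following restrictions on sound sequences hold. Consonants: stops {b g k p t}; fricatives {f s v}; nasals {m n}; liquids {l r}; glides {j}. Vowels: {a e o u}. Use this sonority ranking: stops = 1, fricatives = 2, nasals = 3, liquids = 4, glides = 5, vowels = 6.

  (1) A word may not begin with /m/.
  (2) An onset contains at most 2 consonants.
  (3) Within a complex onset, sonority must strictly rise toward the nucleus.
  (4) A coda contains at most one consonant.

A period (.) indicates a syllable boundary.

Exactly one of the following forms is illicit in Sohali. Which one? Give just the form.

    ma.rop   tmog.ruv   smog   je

ma.rop — violates constraint 1: word begins with /m/ → illicit
tmog.ruv — σ1 onset /tm/ (1→3 rises), coda /g/ ok; σ2 onset /r/, coda /v/ ok → licit
smog — σ1 onset /sm/ (2→3 rises), coda /g/ ok → licit
je — σ1 onset /j/, coda /∅/ ok → licit

ma.rop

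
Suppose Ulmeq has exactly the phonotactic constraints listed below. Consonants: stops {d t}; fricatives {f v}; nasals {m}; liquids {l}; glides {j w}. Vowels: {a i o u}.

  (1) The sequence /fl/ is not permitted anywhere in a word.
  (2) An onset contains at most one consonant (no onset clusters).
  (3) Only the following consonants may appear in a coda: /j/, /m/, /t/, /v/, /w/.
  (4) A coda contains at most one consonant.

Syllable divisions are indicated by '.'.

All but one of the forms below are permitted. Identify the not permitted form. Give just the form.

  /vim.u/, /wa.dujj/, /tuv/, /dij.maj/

/wa.dujj/

/vim.u/ — σ1 onset /v/, coda /m/ ok; σ2 onset /∅/, coda /∅/ ok → permitted
/wa.dujj/ — violates constraint 4: syllable 2 coda /jj/ has 2 consonants (> 1) → not permitted
/tuv/ — σ1 onset /t/, coda /v/ ok → permitted
/dij.maj/ — σ1 onset /d/, coda /j/ ok; σ2 onset /m/, coda /j/ ok → permitted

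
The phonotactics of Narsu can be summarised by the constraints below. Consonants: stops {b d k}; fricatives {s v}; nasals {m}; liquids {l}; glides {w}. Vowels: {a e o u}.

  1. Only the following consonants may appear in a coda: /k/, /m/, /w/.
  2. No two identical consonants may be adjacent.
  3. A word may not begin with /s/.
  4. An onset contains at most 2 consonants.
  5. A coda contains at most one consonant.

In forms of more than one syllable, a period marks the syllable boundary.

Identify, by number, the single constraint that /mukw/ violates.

5

/mukw/: syllable 1 coda /kw/ has 2 consonants (> 1).
This is a violation of constraint 5: "A coda contains at most one consonant."
The remaining constraints (1, 2, 3, 4) are satisfied.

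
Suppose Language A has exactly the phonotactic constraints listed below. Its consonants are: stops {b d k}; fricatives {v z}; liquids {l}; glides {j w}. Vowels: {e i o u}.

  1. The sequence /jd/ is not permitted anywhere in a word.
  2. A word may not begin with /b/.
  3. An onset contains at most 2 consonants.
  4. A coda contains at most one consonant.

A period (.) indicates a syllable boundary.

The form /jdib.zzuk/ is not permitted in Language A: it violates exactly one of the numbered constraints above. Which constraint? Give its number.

1

/jdib.zzuk/: contains banned sequence /jd/.
This is a violation of constraint 1: "The sequence /jd/ is not permitted anywhere in a word."
The remaining constraints (2, 3, 4) are satisfied.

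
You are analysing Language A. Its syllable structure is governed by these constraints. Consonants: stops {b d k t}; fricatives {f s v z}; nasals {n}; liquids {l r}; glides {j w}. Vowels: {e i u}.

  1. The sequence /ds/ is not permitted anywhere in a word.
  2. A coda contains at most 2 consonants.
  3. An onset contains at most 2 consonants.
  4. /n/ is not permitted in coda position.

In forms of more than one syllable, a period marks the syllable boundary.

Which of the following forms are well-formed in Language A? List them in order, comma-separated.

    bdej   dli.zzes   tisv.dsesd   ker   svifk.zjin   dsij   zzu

bdej, dli.zzes, ker, zzu

bdej — σ1 onset /bd/ (2C), coda /j/ ok → well-formed
dli.zzes — σ1 onset /dl/ (2C), coda /∅/ ok; σ2 onset /zz/ (2C), coda /s/ ok → well-formed
tisv.dsesd — violates constraint 1: contains banned sequence /ds/ → ill-formed
ker — σ1 onset /k/, coda /r/ ok → well-formed
svifk.zjin — violates constraint 4: syllable 2 coda contains /n/ → ill-formed
dsij — violates constraint 1: contains banned sequence /ds/ → ill-formed
zzu — σ1 onset /zz/ (2C), coda /∅/ ok → well-formed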